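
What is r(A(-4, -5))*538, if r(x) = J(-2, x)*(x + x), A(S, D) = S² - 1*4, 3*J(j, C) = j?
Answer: -8608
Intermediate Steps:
J(j, C) = j/3
A(S, D) = -4 + S² (A(S, D) = S² - 4 = -4 + S²)
r(x) = -4*x/3 (r(x) = ((⅓)*(-2))*(x + x) = -4*x/3)
r(A(-4, -5))*538 = -4*(-4 + (-4)²)/3*538 = -4*(-4 + 16)/3*538 = -4/3*12*538 = -16*538 = -8608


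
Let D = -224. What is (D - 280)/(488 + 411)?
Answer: -504/899 ≈ -0.56062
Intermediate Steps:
(D - 280)/(488 + 411) = (-224 - 280)/(488 + 411) = -504/899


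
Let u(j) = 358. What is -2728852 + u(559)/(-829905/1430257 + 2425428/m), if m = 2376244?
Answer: -510459985750963561/187116074772 ≈ -2.7280e+6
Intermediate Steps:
-2728852 + u(559)/(-829905/1430257 + 2425428/m) = -2728852 + 358/(-829905/1430257 + 2425428/2376244) = -2728852 + 358/(-829905*1/1430257 + 2425428*(1/2376244)) = -2728852 + 358/(-829905/1430257 + 606357/594061) = -2728852 + 358/(374232149544/849659903677) = -2728852 + 358*(849659903677/374232149544) = -2728852 + 152089122758183/187116074772 = -510459985750963561/187116074772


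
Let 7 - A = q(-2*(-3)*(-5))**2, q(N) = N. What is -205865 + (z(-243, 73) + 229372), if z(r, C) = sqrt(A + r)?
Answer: 23507 + 4*I*sqrt(71) ≈ 23507.0 + 33.705*I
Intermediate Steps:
A = -893 (A = 7 - (-2*(-3)*(-5))**2 = 7 - (6*(-5))**2 = 7 - 1*(-30)**2 = 7 - 1*900 = 7 - 900 = -893)
z(r, C) = sqrt(-893 + r)
-205865 + (z(-243, 73) + 229372) = -205865 + (sqrt(-893 - 243) + 229372) = -205865 + (sqrt(-1136) + 229372) = -205865 + (4*I*sqrt(71) + 229372) = -205865 + (229372 + 4*I*sqrt(71)) = 23507 + 4*I*sqrt(71)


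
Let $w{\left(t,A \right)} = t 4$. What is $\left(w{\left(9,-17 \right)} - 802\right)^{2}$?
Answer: $586756$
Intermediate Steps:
$w{\left(t,A \right)} = 4 t$
$\left(w{\left(9,-17 \right)} - 802\right)^{2} = \left(4 \cdot 9 - 802\right)^{2} = \left(36 - 802\right)^{2} = \left(-766\right)^{2} = 586756$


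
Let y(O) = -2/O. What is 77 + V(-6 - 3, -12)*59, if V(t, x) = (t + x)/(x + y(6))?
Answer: 6566/37 ≈ 177.46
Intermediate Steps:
V(t, x) = (t + x)/(-⅓ + x) (V(t, x) = (t + x)/(x - 2/6) = (t + x)/(x - 2*⅙) = (t + x)/(x - ⅓) = (t + x)/(-⅓ + x))
77 + V(-6 - 3, -12)*59 = 77 + (3*((-6 - 3) - 12)/(-1 + 3*(-12)))*59 = 77 + (3*(-9 - 12)/(-1 - 36))*59 = 77 + (3*(-21)/(-37))*59 = 77 + (3*(-1/37)*(-21))*59 = 77 + (63/37)*59 = 77 + 3717/37 = 6566/37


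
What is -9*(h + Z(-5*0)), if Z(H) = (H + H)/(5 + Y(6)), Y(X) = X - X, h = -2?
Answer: 18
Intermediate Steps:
Y(X) = 0
Z(H) = 2*H/5 (Z(H) = (H + H)/(5 + 0) = (2*H)/5 = (2*H)*(1/5) = 2*H/5)
-9*(h + Z(-5*0)) = -9*(-2 + 2*(-5*0)/5) = -9*(-2 + (2/5)*0) = -9*(-2 + 0) = -9*(-2) = 18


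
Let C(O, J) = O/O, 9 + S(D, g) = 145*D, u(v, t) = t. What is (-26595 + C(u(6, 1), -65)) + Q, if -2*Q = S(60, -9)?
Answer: -61879/2 ≈ -30940.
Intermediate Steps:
S(D, g) = -9 + 145*D
Q = -8691/2 (Q = -(-9 + 145*60)/2 = -(-9 + 8700)/2 = -1/2*8691 = -8691/2 ≈ -4345.5)
C(O, J) = 1
(-26595 + C(u(6, 1), -65)) + Q = (-26595 + 1) - 8691/2 = -26594 - 8691/2 = -61879/2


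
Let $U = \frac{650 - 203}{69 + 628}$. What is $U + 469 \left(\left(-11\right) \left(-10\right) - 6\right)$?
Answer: $\frac{33997319}{697} \approx 48777.0$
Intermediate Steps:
$U = \frac{447}{697} \approx 0.64132$
$U + 469 \left(\left(-11\right) \left(-10\right) - 6\right) = \frac{447}{697} + 469 \left(\left(-11\right) \left(-10\right) - 6\right) = \frac{447}{697} + 469 \left(110 - 6\right) = \frac{447}{697} + 469 \cdot 104 = \frac{447}{697} + 48776 = \frac{33997319}{697}$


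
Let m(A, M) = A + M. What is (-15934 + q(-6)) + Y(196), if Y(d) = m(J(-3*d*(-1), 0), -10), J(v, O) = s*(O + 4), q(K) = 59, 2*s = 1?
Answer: -15883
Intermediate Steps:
s = ½ (s = (½)*1 = ½ ≈ 0.50000)
J(v, O) = 2 + O/2 (J(v, O) = (O + 4)/2 = (4 + O)/2 = 2 + O/2)
Y(d) = -8 (Y(d) = (2 + (½)*0) - 10 = (2 + 0) - 10 = 2 - 10 = -8)
(-15934 + q(-6)) + Y(196) = (-15934 + 59) - 8 = -15875 - 8 = -15883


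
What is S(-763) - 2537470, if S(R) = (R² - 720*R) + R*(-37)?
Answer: -1377710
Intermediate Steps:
S(R) = R² - 757*R (S(R) = (R² - 720*R) - 37*R = R² - 757*R)
S(-763) - 2537470 = -763*(-757 - 763) - 2537470 = -763*(-1520) - 2537470 = 1159760 - 2537470 = -1377710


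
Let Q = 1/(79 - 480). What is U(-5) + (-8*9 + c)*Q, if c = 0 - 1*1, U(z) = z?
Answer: -1932/401 ≈ -4.8180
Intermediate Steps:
Q = -1/401 (Q = 1/(-401) = -1/401 ≈ -0.0024938)
c = -1 (c = 0 - 1 = -1)
U(-5) + (-8*9 + c)*Q = -5 + (-8*9 - 1)*(-1/401) = -5 + (-72 - 1)*(-1/401) = -5 - 73*(-1/401) = -5 + 73/401 = -1932/401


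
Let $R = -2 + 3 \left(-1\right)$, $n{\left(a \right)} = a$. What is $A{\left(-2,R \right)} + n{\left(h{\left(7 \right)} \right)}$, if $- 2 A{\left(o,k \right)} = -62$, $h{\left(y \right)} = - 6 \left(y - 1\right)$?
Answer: $-5$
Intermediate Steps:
$h{\left(y \right)} = 6 - 6 y$ ($h{\left(y \right)} = - 6 \left(-1 + y\right) = 6 - 6 y$)
$R = -5$ ($R = -2 - 3 = -5$)
$A{\left(o,k \right)} = 31$ ($A{\left(o,k \right)} = \left(- \frac{1}{2}\right) \left(-62\right) = 31$)
$A{\left(-2,R \right)} + n{\left(h{\left(7 \right)} \right)} = 31 + \left(6 - 42\right) = 31 - 36 = -5$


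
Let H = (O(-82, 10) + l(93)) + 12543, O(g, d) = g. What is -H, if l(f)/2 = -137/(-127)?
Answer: -1582821/127 ≈ -12463.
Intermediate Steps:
l(f) = 274/127 (l(f) = 2*(-137/(-127)) = 2*(-137*(-1/127)) = 2*(137/127) = 274/127)
H = 1582821/127 (H = (-82 + 274/127) + 12543 = -10140/127 + 12543 = 1582821/127 ≈ 12463.)
-H = -1*1582821/127 = -1582821/127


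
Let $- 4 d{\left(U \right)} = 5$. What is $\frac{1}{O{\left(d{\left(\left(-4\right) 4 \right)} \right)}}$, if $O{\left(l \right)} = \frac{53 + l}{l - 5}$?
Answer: $- \frac{25}{207} \approx -0.12077$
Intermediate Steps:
$d{\left(U \right)} = - \frac{5}{4}$ ($d{\left(U \right)} = \left(- \frac{1}{4}\right) 5 = - \frac{5}{4}$)
$O{\left(l \right)} = \frac{53 + l}{-5 + l}$
$\frac{1}{O{\left(d{\left(\left(-4\right) 4 \right)} \right)}} = \frac{1}{\frac{1}{-5 - \frac{5}{4}} \left(53 - \frac{5}{4}\right)} = \frac{1}{\frac{1}{- \frac{25}{4}} \cdot \frac{207}{4}} = \frac{1}{\left(- \frac{4}{25}\right) \frac{207}{4}} = \frac{1}{- \frac{207}{25}} = - \frac{25}{207}$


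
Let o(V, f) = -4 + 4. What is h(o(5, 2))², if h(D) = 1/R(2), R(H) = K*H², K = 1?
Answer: 1/16 ≈ 0.062500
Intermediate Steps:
o(V, f) = 0
R(H) = H² (R(H) = 1*H² = H²)
h(D) = ¼ (h(D) = 1/(2²) = 1/4 = ¼)
h(o(5, 2))² = (¼)² = 1/16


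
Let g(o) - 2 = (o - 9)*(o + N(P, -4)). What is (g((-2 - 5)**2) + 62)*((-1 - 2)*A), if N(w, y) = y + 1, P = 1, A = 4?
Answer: -22848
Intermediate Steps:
N(w, y) = 1 + y
g(o) = 2 + (-9 + o)*(-3 + o) (g(o) = 2 + (o - 9)*(o + (1 - 4)) = 2 + (-9 + o)*(o - 3) = 2 + (-9 + o)*(-3 + o))
(g((-2 - 5)**2) + 62)*((-1 - 2)*A) = ((29 + ((-2 - 5)**2)**2 - 12*(-2 - 5)**2) + 62)*((-1 - 2)*4) = ((29 + ((-7)**2)**2 - 12*(-7)**2) + 62)*(-3*4) = ((29 + 49**2 - 12*49) + 62)*(-12) = ((29 + 2401 - 588) + 62)*(-12) = (1842 + 62)*(-12) = 1904*(-12) = -22848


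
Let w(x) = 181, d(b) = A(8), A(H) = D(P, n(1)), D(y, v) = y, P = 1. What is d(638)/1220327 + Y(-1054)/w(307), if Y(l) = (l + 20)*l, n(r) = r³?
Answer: 1329956296553/220879187 ≈ 6021.2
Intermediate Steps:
A(H) = 1
d(b) = 1
Y(l) = l*(20 + l) (Y(l) = (20 + l)*l = l*(20 + l))
d(638)/1220327 + Y(-1054)/w(307) = 1/1220327 - 1054*(20 - 1054)/181 = 1*(1/1220327) - 1054*(-1034)*(1/181) = 1/1220327 + 1089836*(1/181) = 1/1220327 + 1089836/181 = 1329956296553/220879187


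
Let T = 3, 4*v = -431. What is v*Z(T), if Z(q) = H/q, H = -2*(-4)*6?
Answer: -1724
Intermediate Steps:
v = -431/4 (v = (¼)*(-431) = -431/4 ≈ -107.75)
H = 48 (H = 8*6 = 48)
Z(q) = 48/q
v*Z(T) = -5172/3 = -431/4*16 = -1724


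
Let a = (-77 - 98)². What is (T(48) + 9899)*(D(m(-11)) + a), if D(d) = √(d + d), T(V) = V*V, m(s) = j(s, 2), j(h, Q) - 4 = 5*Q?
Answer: 373716875 + 24406*√7 ≈ 3.7378e+8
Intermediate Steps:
j(h, Q) = 4 + 5*Q
m(s) = 14 (m(s) = 4 + 5*2 = 4 + 10 = 14)
T(V) = V²
a = 30625 (a = (-175)² = 30625)
D(d) = √2*√d (D(d) = √(2*d) = √2*√d)
(T(48) + 9899)*(D(m(-11)) + a) = (48² + 9899)*(√2*√14 + 30625) = (2304 + 9899)*(2*√7 + 30625) = 12203*(30625 + 2*√7) = 373716875 + 24406*√7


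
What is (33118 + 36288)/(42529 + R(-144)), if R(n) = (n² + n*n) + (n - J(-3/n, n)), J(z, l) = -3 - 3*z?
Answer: 1110496/1341761 ≈ 0.82764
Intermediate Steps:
R(n) = 3 + n - 9/n + 2*n² (R(n) = (n² + n*n) + (n - (-3 - (-9)/n)) = (n² + n²) + (n - (-3 + 9/n)) = 2*n² + (n + (3 - 9/n)) = 2*n² + (3 + n - 9/n) = 3 + n - 9/n + 2*n²)
(33118 + 36288)/(42529 + R(-144)) = (33118 + 36288)/(42529 + (3 - 144 - 9/(-144) + 2*(-144)²)) = 69406/(42529 + (3 - 144 - 9*(-1/144) + 2*20736)) = 69406/(42529 + (3 - 144 + 1/16 + 41472)) = 69406/(42529 + 661297/16) = 69406/(1341761/16) = 69406*(16/1341761) = 1110496/1341761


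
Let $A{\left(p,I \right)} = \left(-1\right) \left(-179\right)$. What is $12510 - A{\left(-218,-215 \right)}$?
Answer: $12331$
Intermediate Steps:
$A{\left(p,I \right)} = 179$
$12510 - A{\left(-218,-215 \right)} = 12510 - 179 = 12331$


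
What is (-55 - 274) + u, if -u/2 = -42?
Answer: -245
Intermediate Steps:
u = 84 (u = -2*(-42) = 84)
(-55 - 274) + u = (-55 - 274) + 84 = -329 + 84 = -245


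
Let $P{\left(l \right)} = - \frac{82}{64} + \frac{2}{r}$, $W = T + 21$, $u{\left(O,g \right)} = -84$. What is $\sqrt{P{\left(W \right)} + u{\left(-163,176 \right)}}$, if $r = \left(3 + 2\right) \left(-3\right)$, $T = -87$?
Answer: $\frac{i \sqrt{1229970}}{120} \approx 9.242 i$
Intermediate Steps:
$W = -66$ ($W = -87 + 21 = -66$)
$r = -15$ ($r = 5 \left(-3\right) = -15$)
$P{\left(l \right)} = - \frac{679}{480}$ ($P{\left(l \right)} = - \frac{82}{64} + \frac{2}{-15} = \left(-82\right) \frac{1}{64} + 2 \left(- \frac{1}{15}\right) = - \frac{41}{32} - \frac{2}{15} = - \frac{679}{480}$)
$\sqrt{P{\left(W \right)} + u{\left(-163,176 \right)}} = \sqrt{- \frac{679}{480} - 84} = \sqrt{- \frac{40999}{480}} = \frac{i \sqrt{1229970}}{120}$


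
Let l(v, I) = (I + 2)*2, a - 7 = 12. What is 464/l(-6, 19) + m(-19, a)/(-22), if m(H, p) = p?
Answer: 4705/462 ≈ 10.184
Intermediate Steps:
a = 19 (a = 7 + 12 = 19)
l(v, I) = 4 + 2*I (l(v, I) = (2 + I)*2 = 4 + 2*I)
464/l(-6, 19) + m(-19, a)/(-22) = 464/(4 + 2*19) + 19/(-22) = 464/(4 + 38) + 19*(-1/22) = 464/42 - 19/22 = 464*(1/42) - 19/22 = 232/21 - 19/22 = 4705/462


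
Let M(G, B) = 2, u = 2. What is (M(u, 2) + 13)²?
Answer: 225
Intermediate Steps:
(M(u, 2) + 13)² = (2 + 13)² = 15² = 225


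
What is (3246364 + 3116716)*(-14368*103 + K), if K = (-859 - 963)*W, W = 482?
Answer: -15004829852640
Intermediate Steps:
K = -878204 (K = (-859 - 963)*482 = -1822*482 = -878204)
(3246364 + 3116716)*(-14368*103 + K) = (3246364 + 3116716)*(-14368*103 - 878204) = 6363080*(-1479904 - 878204) = 6363080*(-2358108) = -15004829852640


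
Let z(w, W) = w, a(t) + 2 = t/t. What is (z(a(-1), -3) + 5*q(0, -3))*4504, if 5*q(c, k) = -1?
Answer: -9008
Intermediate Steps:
q(c, k) = -1/5 (q(c, k) = (1/5)*(-1) = -1/5)
a(t) = -1 (a(t) = -2 + t/t = -2 + 1 = -1)
(z(a(-1), -3) + 5*q(0, -3))*4504 = (-1 + 5*(-1/5))*4504 = (-1 - 1)*4504 = -2*4504 = -9008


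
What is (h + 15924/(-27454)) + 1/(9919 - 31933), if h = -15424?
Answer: -4661094898667/302186178 ≈ -15425.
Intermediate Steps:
(h + 15924/(-27454)) + 1/(9919 - 31933) = (-15424 + 15924/(-27454)) + 1/(9919 - 31933) = (-15424 + 15924*(-1/27454)) + 1/(-22014) = (-15424 - 7962/13727) - 1/22014 = -211733210/13727 - 1/22014 = -4661094898667/302186178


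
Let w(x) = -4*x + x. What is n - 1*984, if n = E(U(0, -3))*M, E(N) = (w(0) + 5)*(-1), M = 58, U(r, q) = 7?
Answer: -1274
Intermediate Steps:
w(x) = -3*x
E(N) = -5 (E(N) = (-3*0 + 5)*(-1) = (0 + 5)*(-1) = 5*(-1) = -5)
n = -290 (n = -5*58 = -290)
n - 1*984 = -290 - 1*984 = -290 - 984 = -1274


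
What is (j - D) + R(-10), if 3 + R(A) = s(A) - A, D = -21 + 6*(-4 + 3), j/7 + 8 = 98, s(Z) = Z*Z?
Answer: 764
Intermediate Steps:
s(Z) = Z²
j = 630 (j = -56 + 7*98 = -56 + 686 = 630)
D = -27 (D = -21 + 6*(-1) = -21 - 6 = -27)
R(A) = -3 + A² - A (R(A) = -3 + (A² - A) = -3 + A² - A)
(j - D) + R(-10) = (630 - 1*(-27)) + (-3 + (-10)² - 1*(-10)) = (630 + 27) + (-3 + 100 + 10) = 657 + 107 = 764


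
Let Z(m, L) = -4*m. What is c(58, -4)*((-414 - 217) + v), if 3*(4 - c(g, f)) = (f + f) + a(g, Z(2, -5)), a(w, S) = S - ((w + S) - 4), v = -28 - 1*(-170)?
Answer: -12062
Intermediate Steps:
v = 142 (v = -28 + 170 = 142)
a(w, S) = 4 - w (a(w, S) = S - ((S + w) - 4) = S - (-4 + S + w) = S + (4 - S - w) = 4 - w)
c(g, f) = 8/3 - 2*f/3 + g/3 (c(g, f) = 4 - ((f + f) + (4 - g))/3 = 4 - (2*f + (4 - g))/3 = 4 - (4 - g + 2*f)/3 = 4 + (-4/3 - 2*f/3 + g/3) = 8/3 - 2*f/3 + g/3)
c(58, -4)*((-414 - 217) + v) = (8/3 - ⅔*(-4) + (⅓)*58)*((-414 - 217) + 142) = (8/3 + 8/3 + 58/3)*(-631 + 142) = (74/3)*(-489) = -12062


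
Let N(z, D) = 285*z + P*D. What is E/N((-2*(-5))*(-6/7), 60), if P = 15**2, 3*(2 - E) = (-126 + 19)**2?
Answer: -80101/232200 ≈ -0.34497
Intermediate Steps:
E = -11443/3 (E = 2 - (-126 + 19)**2/3 = 2 - 1/3*(-107)**2 = 2 - 1/3*11449 = 2 - 11449/3 = -11443/3 ≈ -3814.3)
P = 225
N(z, D) = 225*D + 285*z (N(z, D) = 285*z + 225*D = 225*D + 285*z)
E/N((-2*(-5))*(-6/7), 60) = -11443/(3*(225*60 + 285*((-2*(-5))*(-6/7)))) = -11443/(3*(13500 + 285*(10*(-6*1/7)))) = -11443/(3*(13500 + 285*(10*(-6/7)))) = -11443/(3*(13500 + 285*(-60/7))) = -11443/(3*(13500 - 17100/7)) = -11443/(3*77400/7) = -11443/3*7/77400 = -80101/232200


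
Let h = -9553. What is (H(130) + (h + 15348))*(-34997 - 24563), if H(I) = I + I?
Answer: -360635800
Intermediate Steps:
H(I) = 2*I
(H(130) + (h + 15348))*(-34997 - 24563) = (2*130 + (-9553 + 15348))*(-34997 - 24563) = (260 + 5795)*(-59560) = 6055*(-59560) = -360635800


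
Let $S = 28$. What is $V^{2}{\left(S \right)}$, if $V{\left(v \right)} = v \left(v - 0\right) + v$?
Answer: $659344$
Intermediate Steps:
$V{\left(v \right)} = v + v^{2}$ ($V{\left(v \right)} = v \left(v + 0\right) + v = v v + v = v^{2} + v = v + v^{2}$)
$V^{2}{\left(S \right)} = \left(28 \left(1 + 28\right)\right)^{2} = \left(28 \cdot 29\right)^{2} = 812^{2} = 659344$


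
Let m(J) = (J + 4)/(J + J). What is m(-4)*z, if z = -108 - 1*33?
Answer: 0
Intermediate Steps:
m(J) = (4 + J)/(2*J) (m(J) = (4 + J)/((2*J)) = (4 + J)*(1/(2*J)) = (4 + J)/(2*J))
z = -141 (z = -108 - 33 = -141)
m(-4)*z = ((½)*(4 - 4)/(-4))*(-141) = ((½)*(-¼)*0)*(-141) = 0*(-141) = 0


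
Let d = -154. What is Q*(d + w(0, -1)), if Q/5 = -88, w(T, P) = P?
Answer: 68200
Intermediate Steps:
Q = -440 (Q = 5*(-88) = -440)
Q*(d + w(0, -1)) = -440*(-154 - 1) = -440*(-155) = 68200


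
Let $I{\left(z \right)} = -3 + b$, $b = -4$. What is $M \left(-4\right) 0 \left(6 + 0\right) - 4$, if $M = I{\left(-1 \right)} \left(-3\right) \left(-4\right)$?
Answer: $-4$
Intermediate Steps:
$I{\left(z \right)} = -7$ ($I{\left(z \right)} = -3 - 4 = -7$)
$M = -84$ ($M = \left(-7\right) \left(-3\right) \left(-4\right) = 21 \left(-4\right) = -84$)
$M \left(-4\right) 0 \left(6 + 0\right) - 4 = - 84 \left(-4\right) 0 \left(6 + 0\right) - 4 = - 84 \cdot 0 \cdot 6 - 4 = \left(-84\right) 0 - 4 = 0 - 4 = -4$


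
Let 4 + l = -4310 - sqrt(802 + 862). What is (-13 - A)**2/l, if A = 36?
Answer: -5178957/9304466 + 4802*sqrt(26)/4652233 ≈ -0.55135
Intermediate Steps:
l = -4314 - 8*sqrt(26) (l = -4 + (-4310 - sqrt(802 + 862)) = -4 + (-4310 - sqrt(1664)) = -4 + (-4310 - 8*sqrt(26)) = -4314 - 8*sqrt(26) ≈ -4354.8)
(-13 - A)**2/l = (-13 - 1*36)**2/(-4314 - 8*sqrt(26)) = (-13 - 36)**2/(-4314 - 8*sqrt(26)) = (-49)**2/(-4314 - 8*sqrt(26)) = 2401/(-4314 - 8*sqrt(26))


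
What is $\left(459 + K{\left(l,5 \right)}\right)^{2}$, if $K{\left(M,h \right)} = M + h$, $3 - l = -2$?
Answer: $219961$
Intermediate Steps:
$l = 5$ ($l = 3 - -2 = 3 + 2 = 5$)
$\left(459 + K{\left(l,5 \right)}\right)^{2} = \left(459 + \left(5 + 5\right)\right)^{2} = \left(459 + 10\right)^{2} = 469^{2} = 219961$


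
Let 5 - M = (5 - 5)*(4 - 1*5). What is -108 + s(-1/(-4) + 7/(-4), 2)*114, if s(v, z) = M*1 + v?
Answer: 291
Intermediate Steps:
M = 5 (M = 5 - (5 - 5)*(4 - 1*5) = 5 - 0*(4 - 5) = 5 - 0*(-1) = 5 - 1*0 = 5 + 0 = 5)
s(v, z) = 5 + v (s(v, z) = 5*1 + v = 5 + v)
-108 + s(-1/(-4) + 7/(-4), 2)*114 = -108 + (5 + (-1/(-4) + 7/(-4)))*114 = -108 + (5 + (-1*(-¼) + 7*(-¼)))*114 = -108 + (5 + (¼ - 7/4))*114 = -108 + (5 - 3/2)*114 = -108 + (7/2)*114 = -108 + 399 = 291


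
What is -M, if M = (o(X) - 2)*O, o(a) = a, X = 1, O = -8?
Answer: -8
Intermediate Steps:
M = 8 (M = (1 - 2)*(-8) = -1*(-8) = 8)
-M = -1*8 = -8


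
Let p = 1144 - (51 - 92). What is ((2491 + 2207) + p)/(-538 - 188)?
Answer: -1961/242 ≈ -8.1033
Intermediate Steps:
p = 1185 (p = 1144 - 1*(-41) = 1144 + 41 = 1185)
((2491 + 2207) + p)/(-538 - 188) = ((2491 + 2207) + 1185)/(-538 - 188) = (4698 + 1185)/(-726) = 5883*(-1/726) = -1961/242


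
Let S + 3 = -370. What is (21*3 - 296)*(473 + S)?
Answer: -23300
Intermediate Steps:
S = -373 (S = -3 - 370 = -373)
(21*3 - 296)*(473 + S) = (21*3 - 296)*(473 - 373) = (63 - 296)*100 = -233*100 = -23300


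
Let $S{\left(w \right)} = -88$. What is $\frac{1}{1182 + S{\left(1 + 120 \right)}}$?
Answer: $\frac{1}{1094} \approx 0.00091408$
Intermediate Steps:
$\frac{1}{1182 + S{\left(1 + 120 \right)}} = \frac{1}{1182 - 88} = \frac{1}{1094}$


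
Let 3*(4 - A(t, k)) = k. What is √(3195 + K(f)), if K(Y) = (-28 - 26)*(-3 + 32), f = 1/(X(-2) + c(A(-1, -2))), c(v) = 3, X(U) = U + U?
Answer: 3*√181 ≈ 40.361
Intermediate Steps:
A(t, k) = 4 - k/3
X(U) = 2*U
f = -1 (f = 1/(2*(-2) + 3) = 1/(-4 + 3) = 1/(-1) = -1)
K(Y) = -1566 (K(Y) = -54*29 = -1566)
√(3195 + K(f)) = √(3195 - 1566) = √1629 = 3*√181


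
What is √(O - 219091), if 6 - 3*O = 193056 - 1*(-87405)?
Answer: 16*I*√1221 ≈ 559.08*I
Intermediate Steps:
O = -93485 (O = 2 - (193056 - 1*(-87405))/3 = 2 - (193056 + 87405)/3 = 2 - ⅓*280461 = 2 - 93487 = -93485)
√(O - 219091) = √(-93485 - 219091) = √(-312576) = 16*I*√1221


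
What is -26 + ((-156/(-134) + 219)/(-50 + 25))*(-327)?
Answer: 4780027/1675 ≈ 2853.7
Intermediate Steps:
-26 + ((-156/(-134) + 219)/(-50 + 25))*(-327) = -26 + ((-156*(-1/134) + 219)/(-25))*(-327) = -26 + ((78/67 + 219)*(-1/25))*(-327) = -26 + ((14751/67)*(-1/25))*(-327) = -26 - 14751/1675*(-327) = -26 + 4823577/1675 = 4780027/1675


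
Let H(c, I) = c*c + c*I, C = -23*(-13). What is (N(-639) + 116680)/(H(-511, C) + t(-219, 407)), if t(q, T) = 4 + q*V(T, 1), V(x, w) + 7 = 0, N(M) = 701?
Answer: 39127/36623 ≈ 1.0684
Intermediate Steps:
V(x, w) = -7 (V(x, w) = -7 + 0 = -7)
C = 299
H(c, I) = c**2 + I*c
t(q, T) = 4 - 7*q (t(q, T) = 4 + q*(-7) = 4 - 7*q)
(N(-639) + 116680)/(H(-511, C) + t(-219, 407)) = (701 + 116680)/(-511*(299 - 511) + (4 - 7*(-219))) = 117381/(-511*(-212) + (4 + 1533)) = 117381/(108332 + 1537) = 117381/109869 = 117381*(1/109869) = 39127/36623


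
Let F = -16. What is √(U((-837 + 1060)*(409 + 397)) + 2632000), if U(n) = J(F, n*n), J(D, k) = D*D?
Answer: 8*√41129 ≈ 1622.4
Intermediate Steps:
J(D, k) = D²
U(n) = 256 (U(n) = (-16)² = 256)
√(U((-837 + 1060)*(409 + 397)) + 2632000) = √(256 + 2632000) = √2632256 = 8*√41129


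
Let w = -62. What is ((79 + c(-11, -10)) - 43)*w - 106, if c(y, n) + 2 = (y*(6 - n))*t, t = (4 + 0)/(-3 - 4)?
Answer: -59146/7 ≈ -8449.4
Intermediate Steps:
t = -4/7 (t = 4/(-7) = 4*(-1/7) = -4/7 ≈ -0.57143)
c(y, n) = -2 - 4*y*(6 - n)/7 (c(y, n) = -2 + (y*(6 - n))*(-4/7) = -2 - 4*y*(6 - n)/7)
((79 + c(-11, -10)) - 43)*w - 106 = ((79 + (-2 - 24/7*(-11) + (4/7)*(-10)*(-11))) - 43)*(-62) - 106 = ((79 + (-2 + 264/7 + 440/7)) - 43)*(-62) - 106 = ((79 + 690/7) - 43)*(-62) - 106 = (1243/7 - 43)*(-62) - 106 = (942/7)*(-62) - 106 = -58404/7 - 106 = -59146/7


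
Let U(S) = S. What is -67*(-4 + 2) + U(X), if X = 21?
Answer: 155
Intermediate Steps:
-67*(-4 + 2) + U(X) = -67*(-4 + 2) + 21 = -67*(-2) + 21 = 134 + 21 = 155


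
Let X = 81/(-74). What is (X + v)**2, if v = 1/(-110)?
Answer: 5044516/4141225 ≈ 1.2181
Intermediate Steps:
X = -81/74 (X = 81*(-1/74) = -81/74 ≈ -1.0946)
v = -1/110 ≈ -0.0090909
(X + v)**2 = (-81/74 - 1/110)**2 = (-2246/2035)**2 = 5044516/4141225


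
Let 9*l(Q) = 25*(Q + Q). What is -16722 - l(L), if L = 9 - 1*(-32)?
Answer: -152548/9 ≈ -16950.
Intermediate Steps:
L = 41 (L = 9 + 32 = 41)
l(Q) = 50*Q/9 (l(Q) = (25*(Q + Q))/9 = (25*(2*Q))/9 = (50*Q)/9 = 50*Q/9)
-16722 - l(L) = -16722 - 50*41/9 = -16722 - 1*2050/9 = -16722 - 2050/9 = -152548/9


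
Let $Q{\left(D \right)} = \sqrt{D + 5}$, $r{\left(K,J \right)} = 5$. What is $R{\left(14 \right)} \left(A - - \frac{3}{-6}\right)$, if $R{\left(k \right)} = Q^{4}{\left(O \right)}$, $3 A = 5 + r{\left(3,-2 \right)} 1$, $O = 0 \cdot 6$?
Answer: $\frac{425}{6} \approx 70.833$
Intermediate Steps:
$O = 0$
$A = \frac{10}{3}$ ($A = \frac{5 + 5 \cdot 1}{3} = \frac{5 + 5}{3} = \frac{1}{3} \cdot 10 = \frac{10}{3} \approx 3.3333$)
$Q{\left(D \right)} = \sqrt{5 + D}$
$R{\left(k \right)} = 25$ ($R{\left(k \right)} = \left(\sqrt{5 + 0}\right)^{4} = \left(\sqrt{5}\right)^{4} = 25$)
$R{\left(14 \right)} \left(A - - \frac{3}{-6}\right) = 25 \left(\frac{10}{3} - - \frac{3}{-6}\right) = 25 \left(\frac{10}{3} - \left(-3\right) \left(- \frac{1}{6}\right)\right) = 25 \left(\frac{10}{3} - \frac{1}{2}\right) = 25 \cdot \frac{17}{6} = \frac{425}{6}$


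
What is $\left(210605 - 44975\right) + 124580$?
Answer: $290210$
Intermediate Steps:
$\left(210605 - 44975\right) + 124580 = 165630 + 124580 = 290210$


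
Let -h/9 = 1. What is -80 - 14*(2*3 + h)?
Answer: -38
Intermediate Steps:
h = -9 (h = -9*1 = -9)
-80 - 14*(2*3 + h) = -80 - 14*(2*3 - 9) = -80 - 14*(6 - 9) = -80 - 14*(-3) = -80 + 42 = -38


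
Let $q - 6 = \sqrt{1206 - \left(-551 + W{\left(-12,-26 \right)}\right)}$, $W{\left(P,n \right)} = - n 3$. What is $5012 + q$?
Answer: $5018 + \sqrt{1679} \approx 5059.0$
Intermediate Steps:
$W{\left(P,n \right)} = - 3 n$
$q = 6 + \sqrt{1679}$ ($q = 6 + \sqrt{1206 + \left(551 - \left(-3\right) \left(-26\right)\right)} = 6 + \sqrt{1206 + \left(551 - 78\right)} = 6 + \sqrt{1206 + 473} = 6 + \sqrt{1679} \approx 46.976$)
$5012 + q = 5012 + \left(6 + \sqrt{1679}\right) = 5018 + \sqrt{1679}$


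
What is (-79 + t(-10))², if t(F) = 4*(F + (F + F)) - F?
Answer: 35721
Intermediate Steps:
t(F) = 11*F (t(F) = 4*(F + 2*F) - F = 4*(3*F) - F = 12*F - F = 11*F)
(-79 + t(-10))² = (-79 + 11*(-10))² = (-79 - 110)² = (-189)² = 35721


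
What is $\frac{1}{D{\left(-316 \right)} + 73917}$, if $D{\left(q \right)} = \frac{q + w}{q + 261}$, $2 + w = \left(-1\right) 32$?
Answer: $\frac{11}{813157} \approx 1.3528 \cdot 10^{-5}$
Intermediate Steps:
$w = -34$ ($w = -2 - 32 = -34$)
$D{\left(q \right)} = \frac{-34 + q}{261 + q}$ ($D{\left(q \right)} = \frac{q - 34}{q + 261} = \frac{-34 + q}{261 + q}$)
$\frac{1}{D{\left(-316 \right)} + 73917} = \frac{1}{\frac{-34 - 316}{261 - 316} + 73917} = \frac{1}{\frac{1}{-55} \left(-350\right) + 73917} = \frac{1}{\left(- \frac{1}{55}\right) \left(-350\right) + 73917} = \frac{1}{\frac{70}{11} + 73917} = \frac{1}{\frac{813157}{11}} = \frac{11}{813157}$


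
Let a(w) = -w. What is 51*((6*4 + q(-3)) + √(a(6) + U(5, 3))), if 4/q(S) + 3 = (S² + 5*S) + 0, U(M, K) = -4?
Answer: 3604/3 + 51*I*√10 ≈ 1201.3 + 161.28*I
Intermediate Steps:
q(S) = 4/(-3 + S² + 5*S) (q(S) = 4/(-3 + ((S² + 5*S) + 0)) = 4/(-3 + (S² + 5*S)) = 4/(-3 + S² + 5*S))
51*((6*4 + q(-3)) + √(a(6) + U(5, 3))) = 51*((6*4 + 4/(-3 + (-3)² + 5*(-3))) + √(-1*6 - 4)) = 51*((24 + 4/(-3 + 9 - 15)) + √(-6 - 4)) = 51*((24 + 4/(-9)) + √(-10)) = 51*((24 + 4*(-⅑)) + I*√10) = 51*((24 - 4/9) + I*√10) = 51*(212/9 + I*√10) = 3604/3 + 51*I*√10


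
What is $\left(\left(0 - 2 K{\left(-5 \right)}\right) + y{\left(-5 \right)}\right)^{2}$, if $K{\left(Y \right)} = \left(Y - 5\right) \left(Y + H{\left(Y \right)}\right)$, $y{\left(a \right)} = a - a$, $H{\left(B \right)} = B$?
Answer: $40000$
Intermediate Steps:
$y{\left(a \right)} = 0$
$K{\left(Y \right)} = 2 Y \left(-5 + Y\right)$ ($K{\left(Y \right)} = \left(Y - 5\right) \left(Y + Y\right) = \left(-5 + Y\right) 2 Y = 2 Y \left(-5 + Y\right)$)
$\left(\left(0 - 2 K{\left(-5 \right)}\right) + y{\left(-5 \right)}\right)^{2} = \left(\left(0 - 2 \cdot 2 \left(-5\right) \left(-5 - 5\right)\right) + 0\right)^{2} = \left(\left(0 - 2 \cdot 2 \left(-5\right) \left(-10\right)\right) + 0\right)^{2} = \left(\left(0 - 200\right) + 0\right)^{2} = \left(-200 + 0\right)^{2} = \left(-200\right)^{2} = 40000$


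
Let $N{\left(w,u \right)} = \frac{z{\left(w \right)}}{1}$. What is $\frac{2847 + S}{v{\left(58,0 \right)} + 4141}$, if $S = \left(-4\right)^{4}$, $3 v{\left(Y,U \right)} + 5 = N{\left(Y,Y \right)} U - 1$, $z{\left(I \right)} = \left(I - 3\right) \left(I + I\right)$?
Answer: $\frac{3103}{4139} \approx 0.7497$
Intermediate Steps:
$z{\left(I \right)} = 2 I \left(-3 + I\right)$ ($z{\left(I \right)} = \left(-3 + I\right) 2 I = 2 I \left(-3 + I\right)$)
$N{\left(w,u \right)} = 2 w \left(-3 + w\right)$ ($N{\left(w,u \right)} = \frac{2 w \left(-3 + w\right)}{1} = 2 w \left(-3 + w\right) 1 = 2 w \left(-3 + w\right)$)
$v{\left(Y,U \right)} = -2 + \frac{2 U Y \left(-3 + Y\right)}{3}$ ($v{\left(Y,U \right)} = - \frac{5}{3} + \frac{2 Y \left(-3 + Y\right) U - 1}{3} = - \frac{5}{3} + \frac{2 U Y \left(-3 + Y\right) - 1}{3} = - \frac{5}{3} + \frac{-1 + 2 U Y \left(-3 + Y\right)}{3} = - \frac{5}{3} + \left(- \frac{1}{3} + \frac{2 U Y \left(-3 + Y\right)}{3}\right) = -2 + \frac{2 U Y \left(-3 + Y\right)}{3}$)
$S = 256$
$\frac{2847 + S}{v{\left(58,0 \right)} + 4141} = \frac{2847 + 256}{\left(-2 + \frac{2}{3} \cdot 0 \cdot 58 \left(-3 + 58\right)\right) + 4141} = \frac{3103}{\left(-2 + \frac{2}{3} \cdot 0 \cdot 58 \cdot 55\right) + 4141} = \frac{3103}{\left(-2 + 0\right) + 4141} = \frac{3103}{-2 + 4141} = \frac{3103}{4139}$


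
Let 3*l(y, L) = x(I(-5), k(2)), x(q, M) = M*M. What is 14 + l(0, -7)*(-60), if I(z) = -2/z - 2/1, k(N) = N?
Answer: -66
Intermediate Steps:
I(z) = -2 - 2/z (I(z) = -2/z - 2*1 = -2/z - 2 = -2 - 2/z)
x(q, M) = M²
l(y, L) = 4/3 (l(y, L) = (⅓)*2² = (⅓)*4 = 4/3)
14 + l(0, -7)*(-60) = 14 + (4/3)*(-60) = 14 - 80 = -66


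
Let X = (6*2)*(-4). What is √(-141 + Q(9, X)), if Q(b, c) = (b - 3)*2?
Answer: I*√129 ≈ 11.358*I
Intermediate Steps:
X = -48 (X = 12*(-4) = -48)
Q(b, c) = -6 + 2*b (Q(b, c) = (-3 + b)*2 = -6 + 2*b)
√(-141 + Q(9, X)) = √(-141 + (-6 + 2*9)) = √(-141 + (-6 + 18)) = √(-141 + 12) = √(-129) = I*√129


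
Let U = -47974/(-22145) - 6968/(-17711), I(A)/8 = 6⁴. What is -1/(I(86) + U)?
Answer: -392210095/4067438238834 ≈ -9.6427e-5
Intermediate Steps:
I(A) = 10368 (I(A) = 8*6⁴ = 8*1296 = 10368)
U = 1003973874/392210095 (U = -47974*(-1/22145) - 6968*(-1/17711) = 47974/22145 + 6968/17711 = 1003973874/392210095 ≈ 2.5598)
-1/(I(86) + U) = -1/(10368 + 1003973874/392210095) = -1/4067438238834/392210095 = -1*392210095/4067438238834 = -392210095/4067438238834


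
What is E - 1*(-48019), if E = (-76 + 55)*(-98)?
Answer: 50077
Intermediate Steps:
E = 2058 (E = -21*(-98) = 2058)
E - 1*(-48019) = 2058 - 1*(-48019) = 2058 + 48019 = 50077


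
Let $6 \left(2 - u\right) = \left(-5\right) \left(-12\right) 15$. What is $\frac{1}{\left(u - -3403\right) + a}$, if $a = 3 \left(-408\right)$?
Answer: $\frac{1}{2031} \approx 0.00049237$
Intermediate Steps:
$u = -148$ ($u = 2 - \frac{\left(-5\right) \left(-12\right) 15}{6} = 2 - \frac{60 \cdot 15}{6} = 2 - 150 = -148$)
$a = -1224$
$\frac{1}{\left(u - -3403\right) + a} = \frac{1}{\left(-148 - -3403\right) - 1224} = \frac{1}{\left(-148 + 3403\right) - 1224} = \frac{1}{3255 - 1224} = \frac{1}{2031}$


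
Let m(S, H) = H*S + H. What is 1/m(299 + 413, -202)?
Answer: -1/144026 ≈ -6.9432e-6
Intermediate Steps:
m(S, H) = H + H*S
1/m(299 + 413, -202) = 1/(-202*(1 + (299 + 413))) = 1/(-202*(1 + 712)) = 1/(-202*713) = 1/(-144026) = -1/144026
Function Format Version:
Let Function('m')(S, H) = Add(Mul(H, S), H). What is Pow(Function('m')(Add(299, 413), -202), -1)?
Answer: Rational(-1, 144026) ≈ -6.9432e-6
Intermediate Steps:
Function('m')(S, H) = Add(H, Mul(H, S))
Pow(Function('m')(Add(299, 413), -202), -1) = Pow(Mul(-202, Add(1, Add(299, 413))), -1) = Pow(Mul(-202, Add(1, 712)), -1) = Pow(Mul(-202, 713), -1) = Pow(-144026, -1) = Rational(-1, 144026)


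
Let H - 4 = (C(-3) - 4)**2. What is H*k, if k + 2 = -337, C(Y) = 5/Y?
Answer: -36725/3 ≈ -12242.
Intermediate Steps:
H = 325/9 (H = 4 + (5/(-3) - 4)**2 = 4 + (5*(-1/3) - 4)**2 = 4 + (-5/3 - 4)**2 = 4 + (-17/3)**2 = 4 + 289/9 = 325/9 ≈ 36.111)
k = -339 (k = -2 - 337 = -339)
H*k = (325/9)*(-339) = -36725/3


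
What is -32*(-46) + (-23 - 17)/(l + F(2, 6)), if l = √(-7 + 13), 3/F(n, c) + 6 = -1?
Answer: 27912/19 - 392*√6/57 ≈ 1452.2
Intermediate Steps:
F(n, c) = -3/7 (F(n, c) = 3/(-6 - 1) = 3/(-7) = 3*(-⅐) = -3/7)
l = √6 ≈ 2.4495
-32*(-46) + (-23 - 17)/(l + F(2, 6)) = -32*(-46) + (-23 - 17)/(√6 - 3/7) = 1472 - 40/(-3/7 + √6)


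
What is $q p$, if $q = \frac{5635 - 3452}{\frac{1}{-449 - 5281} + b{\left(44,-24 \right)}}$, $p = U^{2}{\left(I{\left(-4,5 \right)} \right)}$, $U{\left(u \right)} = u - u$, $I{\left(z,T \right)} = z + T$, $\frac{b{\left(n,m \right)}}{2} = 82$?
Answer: $0$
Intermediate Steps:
$b{\left(n,m \right)} = 164$ ($b{\left(n,m \right)} = 2 \cdot 82 = 164$)
$I{\left(z,T \right)} = T + z$
$U{\left(u \right)} = 0$
$p = 0$ ($p = 0^{2} = 0$)
$q = \frac{12508590}{939719}$ ($q = \frac{5635 - 3452}{\frac{1}{-449 - 5281} + 164} = \frac{2183}{\frac{1}{-5730} + 164} = \frac{2183}{- \frac{1}{5730} + 164} = \frac{2183}{\frac{939719}{5730}} = 2183 \cdot \frac{5730}{939719} = \frac{12508590}{939719} \approx 13.311$)
$q p = \frac{12508590}{939719} \cdot 0 = 0$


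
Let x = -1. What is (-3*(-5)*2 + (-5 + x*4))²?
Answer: 441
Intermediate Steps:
(-3*(-5)*2 + (-5 + x*4))² = (-3*(-5)*2 + (-5 - 1*4))² = (15*2 + (-5 - 4))² = (30 - 9)² = 21² = 441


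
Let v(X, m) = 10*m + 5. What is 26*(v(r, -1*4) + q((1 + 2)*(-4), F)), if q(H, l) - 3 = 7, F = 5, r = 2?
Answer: -650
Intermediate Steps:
v(X, m) = 5 + 10*m
q(H, l) = 10 (q(H, l) = 3 + 7 = 10)
26*(v(r, -1*4) + q((1 + 2)*(-4), F)) = 26*((5 + 10*(-1*4)) + 10) = 26*((5 + 10*(-4)) + 10) = 26*((5 - 40) + 10) = 26*(-35 + 10) = 26*(-25) = -650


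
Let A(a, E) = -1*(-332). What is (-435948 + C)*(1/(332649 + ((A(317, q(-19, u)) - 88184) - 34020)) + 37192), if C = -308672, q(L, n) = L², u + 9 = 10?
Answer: -5837238644914700/210777 ≈ -2.7694e+10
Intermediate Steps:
u = 1 (u = -9 + 10 = 1)
A(a, E) = 332
(-435948 + C)*(1/(332649 + ((A(317, q(-19, u)) - 88184) - 34020)) + 37192) = (-435948 - 308672)*(1/(332649 + ((332 - 88184) - 34020)) + 37192) = -744620*(1/(332649 + (-87852 - 34020)) + 37192) = -744620*(1/(332649 - 121872) + 37192) = -744620*(1/210777 + 37192) = -744620*7839218185/210777 = -5837238644914700/210777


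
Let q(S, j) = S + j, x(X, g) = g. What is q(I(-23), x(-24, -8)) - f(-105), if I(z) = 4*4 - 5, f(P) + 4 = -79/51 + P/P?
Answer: 385/51 ≈ 7.5490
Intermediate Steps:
f(P) = -232/51 (f(P) = -4 + (-79/51 + P/P) = -4 + (-79*1/51 + 1) = -4 + (-79/51 + 1) = -4 - 28/51 = -232/51)
I(z) = 11 (I(z) = 16 - 5 = 11)
q(I(-23), x(-24, -8)) - f(-105) = (11 - 8) - 1*(-232/51) = 3 + 232/51 = 385/51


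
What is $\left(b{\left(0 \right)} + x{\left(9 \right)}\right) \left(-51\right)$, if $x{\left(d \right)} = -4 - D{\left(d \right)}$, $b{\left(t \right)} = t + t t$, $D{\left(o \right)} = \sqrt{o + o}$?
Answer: $204 + 153 \sqrt{2} \approx 420.37$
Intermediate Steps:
$D{\left(o \right)} = \sqrt{2} \sqrt{o}$ ($D{\left(o \right)} = \sqrt{2 o} = \sqrt{2} \sqrt{o}$)
$b{\left(t \right)} = t + t^{2}$
$x{\left(d \right)} = -4 - \sqrt{2} \sqrt{d}$
$\left(b{\left(0 \right)} + x{\left(9 \right)}\right) \left(-51\right) = \left(0 \left(1 + 0\right) - \left(4 + \sqrt{2} \sqrt{9}\right)\right) \left(-51\right) = \left(0 \cdot 1 - \left(4 + \sqrt{2} \cdot 3\right)\right) \left(-51\right) = \left(0 - \left(4 + 3 \sqrt{2}\right)\right) \left(-51\right) = \left(-4 - 3 \sqrt{2}\right) \left(-51\right) = 204 + 153 \sqrt{2}$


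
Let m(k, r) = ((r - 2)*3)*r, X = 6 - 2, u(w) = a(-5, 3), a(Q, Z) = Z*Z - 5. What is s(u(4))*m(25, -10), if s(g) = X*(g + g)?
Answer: 11520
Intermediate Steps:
a(Q, Z) = -5 + Z**2 (a(Q, Z) = Z**2 - 5 = -5 + Z**2)
u(w) = 4 (u(w) = -5 + 3**2 = -5 + 9 = 4)
X = 4
m(k, r) = r*(-6 + 3*r) (m(k, r) = ((-2 + r)*3)*r = (-6 + 3*r)*r = r*(-6 + 3*r))
s(g) = 8*g (s(g) = 4*(g + g) = 4*(2*g) = 8*g)
s(u(4))*m(25, -10) = (8*4)*(3*(-10)*(-2 - 10)) = 32*(3*(-10)*(-12)) = 32*360 = 11520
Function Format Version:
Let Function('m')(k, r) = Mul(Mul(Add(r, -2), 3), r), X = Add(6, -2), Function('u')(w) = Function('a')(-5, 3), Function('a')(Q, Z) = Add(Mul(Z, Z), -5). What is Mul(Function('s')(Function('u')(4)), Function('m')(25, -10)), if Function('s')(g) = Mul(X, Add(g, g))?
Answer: 11520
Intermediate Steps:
Function('a')(Q, Z) = Add(-5, Pow(Z, 2)) (Function('a')(Q, Z) = Add(Pow(Z, 2), -5) = Add(-5, Pow(Z, 2)))
Function('u')(w) = 4 (Function('u')(w) = Add(-5, Pow(3, 2)) = Add(-5, 9) = 4)
X = 4
Function('m')(k, r) = Mul(r, Add(-6, Mul(3, r))) (Function('m')(k, r) = Mul(Mul(Add(-2, r), 3), r) = Mul(Add(-6, Mul(3, r)), r) = Mul(r, Add(-6, Mul(3, r))))
Function('s')(g) = Mul(8, g) (Function('s')(g) = Mul(4, Add(g, g)) = Mul(4, Mul(2, g)) = Mul(8, g))
Mul(Function('s')(Function('u')(4)), Function('m')(25, -10)) = Mul(Mul(8, 4), Mul(3, -10, Add(-2, -10))) = Mul(32, Mul(3, -10, -12)) = Mul(32, 360) = 11520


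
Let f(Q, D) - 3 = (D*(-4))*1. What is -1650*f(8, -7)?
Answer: -51150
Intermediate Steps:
f(Q, D) = 3 - 4*D (f(Q, D) = 3 + (D*(-4))*1 = 3 - 4*D*1 = 3 - 4*D)
-1650*f(8, -7) = -1650*(3 - 4*(-7)) = -1650*(3 + 28) = -1650*31 = -51150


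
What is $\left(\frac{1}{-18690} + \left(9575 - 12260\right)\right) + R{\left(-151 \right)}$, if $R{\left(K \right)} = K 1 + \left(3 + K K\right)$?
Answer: $\frac{373201919}{18690} \approx 19968.0$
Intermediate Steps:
$R{\left(K \right)} = 3 + K + K^{2}$ ($R{\left(K \right)} = K + \left(3 + K^{2}\right) = 3 + K + K^{2}$)
$\left(\frac{1}{-18690} + \left(9575 - 12260\right)\right) + R{\left(-151 \right)} = \left(\frac{1}{-18690} + \left(9575 - 12260\right)\right) + \left(3 - 151 + \left(-151\right)^{2}\right) = \left(- \frac{1}{18690} + \left(9575 - 12260\right)\right) + \left(3 - 151 + 22801\right) = \left(- \frac{1}{18690} - 2685\right) + 22653 = - \frac{50182651}{18690} + 22653 = \frac{373201919}{18690}$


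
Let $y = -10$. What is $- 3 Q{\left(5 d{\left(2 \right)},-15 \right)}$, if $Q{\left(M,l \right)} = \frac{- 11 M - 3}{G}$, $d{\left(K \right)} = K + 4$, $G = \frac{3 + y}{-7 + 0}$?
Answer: $999$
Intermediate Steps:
$G = 1$ ($G = \frac{3 - 10}{-7 + 0} = - \frac{7}{-7} = \left(-7\right) \left(- \frac{1}{7}\right) = 1$)
$d{\left(K \right)} = 4 + K$
$Q{\left(M,l \right)} = -3 - 11 M$ ($Q{\left(M,l \right)} = \frac{- 11 M - 3}{1} = \left(-3 - 11 M\right) 1 = -3 - 11 M$)
$- 3 Q{\left(5 d{\left(2 \right)},-15 \right)} = - 3 \left(-3 - 11 \cdot 5 \left(4 + 2\right)\right) = - 3 \left(-3 - 11 \cdot 5 \cdot 6\right) = - 3 \left(-3 - 330\right) = \left(-3\right) \left(-333\right) = 999$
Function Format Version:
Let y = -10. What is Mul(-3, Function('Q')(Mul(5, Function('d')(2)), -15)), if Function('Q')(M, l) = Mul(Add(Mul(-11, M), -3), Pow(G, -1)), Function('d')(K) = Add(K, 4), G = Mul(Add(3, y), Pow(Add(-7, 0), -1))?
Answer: 999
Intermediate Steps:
G = 1 (G = Mul(Add(3, -10), Pow(Add(-7, 0), -1)) = Mul(-7, Pow(-7, -1)) = Mul(-7, Rational(-1, 7)) = 1)
Function('d')(K) = Add(4, K)
Function('Q')(M, l) = Add(-3, Mul(-11, M)) (Function('Q')(M, l) = Mul(Add(Mul(-11, M), -3), Pow(1, -1)) = Mul(Add(-3, Mul(-11, M)), 1) = Add(-3, Mul(-11, M)))
Mul(-3, Function('Q')(Mul(5, Function('d')(2)), -15)) = Mul(-3, Add(-3, Mul(-11, Mul(5, Add(4, 2))))) = Mul(-3, Add(-3, Mul(-11, Mul(5, 6)))) = Mul(-3, Add(-3, Mul(-11, 30))) = Mul(-3, Add(-3, -330)) = Mul(-3, -333) = 999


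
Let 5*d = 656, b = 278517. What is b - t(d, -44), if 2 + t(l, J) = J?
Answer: 278563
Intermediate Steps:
d = 656/5 (d = (⅕)*656 = 656/5 ≈ 131.20)
t(l, J) = -2 + J
b - t(d, -44) = 278517 - (-2 - 44) = 278517 - 1*(-46) = 278517 + 46 = 278563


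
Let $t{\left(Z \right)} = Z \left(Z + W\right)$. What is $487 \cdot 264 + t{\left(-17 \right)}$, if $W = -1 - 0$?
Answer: $128874$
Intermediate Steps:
$W = -1$ ($W = -1 + 0 = -1$)
$t{\left(Z \right)} = Z \left(-1 + Z\right)$ ($t{\left(Z \right)} = Z \left(Z - 1\right) = Z \left(-1 + Z\right)$)
$487 \cdot 264 + t{\left(-17 \right)} = 487 \cdot 264 - 17 \left(-1 - 17\right) = 128568 - -306 = 128568 + 306 = 128874$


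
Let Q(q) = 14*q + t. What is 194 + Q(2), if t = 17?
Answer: 239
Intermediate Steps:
Q(q) = 17 + 14*q (Q(q) = 14*q + 17 = 17 + 14*q)
194 + Q(2) = 194 + (17 + 14*2) = 194 + (17 + 28) = 194 + 45 = 239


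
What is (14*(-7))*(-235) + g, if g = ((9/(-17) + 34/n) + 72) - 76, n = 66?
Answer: 12917578/561 ≈ 23026.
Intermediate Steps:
g = -2252/561 (g = ((9/(-17) + 34/66) + 72) - 76 = ((9*(-1/17) + 34*(1/66)) + 72) - 76 = ((-9/17 + 17/33) + 72) - 76 = (-8/561 + 72) - 76 = 40384/561 - 76 = -2252/561 ≈ -4.0143)
(14*(-7))*(-235) + g = (14*(-7))*(-235) - 2252/561 = -98*(-235) - 2252/561 = 23030 - 2252/561 = 12917578/561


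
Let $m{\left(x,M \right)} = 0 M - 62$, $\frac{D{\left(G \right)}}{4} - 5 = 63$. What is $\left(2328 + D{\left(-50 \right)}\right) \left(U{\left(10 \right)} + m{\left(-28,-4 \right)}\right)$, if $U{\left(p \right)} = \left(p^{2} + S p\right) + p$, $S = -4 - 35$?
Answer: $-889200$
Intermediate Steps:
$D{\left(G \right)} = 272$ ($D{\left(G \right)} = 20 + 4 \cdot 63 = 20 + 252 = 272$)
$S = -39$ ($S = -4 - 35 = -39$)
$U{\left(p \right)} = p^{2} - 38 p$ ($U{\left(p \right)} = \left(p^{2} - 39 p\right) + p = p^{2} - 38 p$)
$m{\left(x,M \right)} = -62$ ($m{\left(x,M \right)} = 0 - 62 = -62$)
$\left(2328 + D{\left(-50 \right)}\right) \left(U{\left(10 \right)} + m{\left(-28,-4 \right)}\right) = \left(2328 + 272\right) \left(10 \left(-38 + 10\right) - 62\right) = 2600 \left(10 \left(-28\right) - 62\right) = 2600 \left(-280 - 62\right) = 2600 \left(-342\right) = -889200$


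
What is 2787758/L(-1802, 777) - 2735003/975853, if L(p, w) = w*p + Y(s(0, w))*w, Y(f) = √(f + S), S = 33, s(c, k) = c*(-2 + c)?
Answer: -11802790923048949/2462127733567551 - 2787758*√33/2523051867 ≈ -4.8001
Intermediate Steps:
Y(f) = √(33 + f) (Y(f) = √(f + 33) = √(33 + f))
L(p, w) = p*w + w*√33 (L(p, w) = w*p + √(33 + 0*(-2 + 0))*w = p*w + √(33 + 0*(-2))*w = p*w + √(33 + 0)*w = p*w + √33*w = p*w + w*√33)
2787758/L(-1802, 777) - 2735003/975853 = 2787758/((777*(-1802 + √33))) - 2735003/975853 = 2787758/(-1400154 + 777*√33) - 2735003*1/975853 = 2787758/(-1400154 + 777*√33) - 2735003/975853 = -2735003/975853 + 2787758/(-1400154 + 777*√33)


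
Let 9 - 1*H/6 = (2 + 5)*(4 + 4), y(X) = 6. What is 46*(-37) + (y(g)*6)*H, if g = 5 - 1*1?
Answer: -11854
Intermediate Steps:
g = 4 (g = 5 - 1 = 4)
H = -282 (H = 54 - 6*(2 + 5)*(4 + 4) = 54 - 42*8 = 54 - 6*56 = 54 - 336 = -282)
46*(-37) + (y(g)*6)*H = 46*(-37) + (6*6)*(-282) = -1702 + 36*(-282) = -1702 - 10152 = -11854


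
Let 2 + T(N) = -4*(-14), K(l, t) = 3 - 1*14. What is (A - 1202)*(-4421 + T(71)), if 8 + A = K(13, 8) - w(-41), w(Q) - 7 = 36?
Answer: 5519888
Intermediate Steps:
w(Q) = 43 (w(Q) = 7 + 36 = 43)
K(l, t) = -11 (K(l, t) = 3 - 14 = -11)
T(N) = 54 (T(N) = -2 - 4*(-14) = -2 + 56 = 54)
A = -62 (A = -8 + (-11 - 1*43) = -8 + (-11 - 43) = -8 - 54 = -62)
(A - 1202)*(-4421 + T(71)) = (-62 - 1202)*(-4421 + 54) = -1264*(-4367) = 5519888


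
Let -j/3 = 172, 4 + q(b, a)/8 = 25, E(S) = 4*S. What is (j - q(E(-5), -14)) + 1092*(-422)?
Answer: -461508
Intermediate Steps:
q(b, a) = 168 (q(b, a) = -32 + 8*25 = -32 + 200 = 168)
j = -516 (j = -3*172 = -516)
(j - q(E(-5), -14)) + 1092*(-422) = (-516 - 1*168) + 1092*(-422) = (-516 - 168) - 460824 = -684 - 460824 = -461508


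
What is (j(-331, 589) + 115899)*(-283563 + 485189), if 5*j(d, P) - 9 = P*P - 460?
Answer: 37339723818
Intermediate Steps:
j(d, P) = -451/5 + P²/5 (j(d, P) = 9/5 + (P*P - 460)/5 = 9/5 + (P² - 460)/5 = 9/5 + (-460 + P²)/5 = 9/5 + (-92 + P²/5) = -451/5 + P²/5)
(j(-331, 589) + 115899)*(-283563 + 485189) = ((-451/5 + (⅕)*589²) + 115899)*(-283563 + 485189) = ((-451/5 + (⅕)*346921) + 115899)*201626 = ((-451/5 + 346921/5) + 115899)*201626 = (69294 + 115899)*201626 = 185193*201626 = 37339723818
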